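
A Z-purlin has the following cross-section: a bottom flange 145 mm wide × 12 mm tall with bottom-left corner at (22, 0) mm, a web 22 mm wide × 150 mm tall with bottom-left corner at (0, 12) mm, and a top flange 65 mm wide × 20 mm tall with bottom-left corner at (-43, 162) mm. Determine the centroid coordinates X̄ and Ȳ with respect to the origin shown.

bottom flange: A = 145 × 12 = 1740.00, centroid at (94.50, 6.00).
web: A = 22 × 150 = 3300.00, centroid at (11.00, 87.00).
top flange: A = 65 × 20 = 1300.00, centroid at (-10.50, 172.00).
ΣA = 6340.00 mm², ΣAX̄ = 187080.00 mm³, ΣAȲ = 521140.00 mm³.
X̄ = 187080.00/6340.00 = 29.51 mm; Ȳ = 521140.00/6340.00 = 82.20 mm.

X̄ = 29.51 mm, Ȳ = 82.20 mm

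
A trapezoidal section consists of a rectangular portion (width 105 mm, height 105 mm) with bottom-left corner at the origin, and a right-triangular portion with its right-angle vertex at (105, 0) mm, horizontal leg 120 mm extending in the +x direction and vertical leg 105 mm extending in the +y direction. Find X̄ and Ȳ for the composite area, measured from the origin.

rectangular portion: A = 105 × 105 = 11025.00, centroid at (52.50, 52.50).
triangular portion: A = ½·120·105 = 6300.00, centroid at (145.00, 35.00).
ΣA = 17325.00 mm², ΣAX̄ = 1492312.50 mm³, ΣAȲ = 799312.50 mm³.
X̄ = 1492312.50/17325.00 = 86.14 mm; Ȳ = 799312.50/17325.00 = 46.14 mm.

X̄ = 86.14 mm, Ȳ = 46.14 mm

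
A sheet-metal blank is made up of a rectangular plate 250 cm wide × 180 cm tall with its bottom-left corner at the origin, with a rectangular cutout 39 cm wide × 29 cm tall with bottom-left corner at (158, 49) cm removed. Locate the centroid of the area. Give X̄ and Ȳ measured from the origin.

plate: A = 250 × 180 = 45000.00, centroid at (125.00, 90.00).
hole: A = −(39 × 29) = -1131.00, centroid at (177.50, 63.50).
ΣA = 43869.00 cm²
ΣAX̄ = (45000.00)(125.00) + (-1131.00)(177.50) = 5424247.50 cm³
ΣAȲ = (45000.00)(90.00) + (-1131.00)(63.50) = 3978181.50 cm³
X̄ = 5424247.50 / 43869.00 = 123.65 cm
Ȳ = 3978181.50 / 43869.00 = 90.68 cm

X̄ = 123.65 cm, Ȳ = 90.68 cm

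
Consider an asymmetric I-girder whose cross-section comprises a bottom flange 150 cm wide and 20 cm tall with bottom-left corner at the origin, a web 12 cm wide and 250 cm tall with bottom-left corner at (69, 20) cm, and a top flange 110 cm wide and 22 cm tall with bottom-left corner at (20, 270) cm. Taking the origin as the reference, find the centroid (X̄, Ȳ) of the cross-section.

X̄ = 75.00 cm, Ȳ = 135.99 cm

bottom flange: A = 150 × 20 = 3000.00, centroid at (75.00, 10.00).
web: A = 12 × 250 = 3000.00, centroid at (75.00, 145.00).
top flange: A = 110 × 22 = 2420.00, centroid at (75.00, 281.00).
ΣA = 8420.00 cm²
ΣAX̄ = (3000.00)(75.00) + (3000.00)(75.00) + (2420.00)(75.00) = 631500.00 cm³
ΣAȲ = (3000.00)(10.00) + (3000.00)(145.00) + (2420.00)(281.00) = 1145020.00 cm³
X̄ = 631500.00 / 8420.00 = 75.00 cm
Ȳ = 1145020.00 / 8420.00 = 135.99 cm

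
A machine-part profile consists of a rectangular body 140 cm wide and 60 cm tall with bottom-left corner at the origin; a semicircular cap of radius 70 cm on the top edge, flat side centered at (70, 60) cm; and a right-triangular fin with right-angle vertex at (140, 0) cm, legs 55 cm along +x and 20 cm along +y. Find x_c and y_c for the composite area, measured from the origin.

x_c = 72.92 cm, y_c = 56.84 cm

rectangular body: A = 140 × 60 = 8400.00, centroid at (70.00, 30.00).
semicircular top: A = ½π·70² = 7696.90, centroid at (70.00, 89.71).
triangular fin: A = ½·55·20 = 550.00, centroid at (158.33, 6.67).
ΣA = 16646.90 cm²
ΣAx_c = (8400.00)(70.00) + (7696.90)(70.00) + (550.00)(158.33) = 1213866.47 cm³
ΣAy_c = (8400.00)(30.00) + (7696.90)(89.71) + (550.00)(6.67) = 946147.45 cm³
x_c = 1213866.47 / 16646.90 = 72.92 cm
y_c = 946147.45 / 16646.90 = 56.84 cm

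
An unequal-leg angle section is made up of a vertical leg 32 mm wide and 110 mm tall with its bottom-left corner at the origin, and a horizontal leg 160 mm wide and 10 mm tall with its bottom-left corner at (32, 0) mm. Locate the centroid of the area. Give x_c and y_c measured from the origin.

vertical leg: A = 32 × 110 = 3520.00, centroid at (16.00, 55.00).
horizontal leg: A = 160 × 10 = 1600.00, centroid at (112.00, 5.00).
ΣA = 5120.00 mm², ΣAx_c = 235520.00 mm³, ΣAy_c = 201600.00 mm³.
x_c = 235520.00/5120.00 = 46.00 mm; y_c = 201600.00/5120.00 = 39.38 mm.

x_c = 46.00 mm, y_c = 39.38 mm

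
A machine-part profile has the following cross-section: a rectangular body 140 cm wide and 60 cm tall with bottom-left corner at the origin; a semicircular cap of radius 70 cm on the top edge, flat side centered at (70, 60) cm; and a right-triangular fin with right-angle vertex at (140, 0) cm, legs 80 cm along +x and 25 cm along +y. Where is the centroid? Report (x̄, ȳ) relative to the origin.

rectangular body: A = 140 × 60 = 8400.00, centroid at (70.00, 30.00).
semicircular top: A = ½π·70² = 7696.90, centroid at (70.00, 89.71).
triangular fin: A = ½·80·25 = 1000.00, centroid at (166.67, 8.33).
ΣA = 17096.90 cm², ΣAx̄ = 1293449.81 cm³, ΣAȳ = 950814.12 cm³.
x̄ = 1293449.81/17096.90 = 75.65 cm; ȳ = 950814.12/17096.90 = 55.61 cm.

x̄ = 75.65 cm, ȳ = 55.61 cm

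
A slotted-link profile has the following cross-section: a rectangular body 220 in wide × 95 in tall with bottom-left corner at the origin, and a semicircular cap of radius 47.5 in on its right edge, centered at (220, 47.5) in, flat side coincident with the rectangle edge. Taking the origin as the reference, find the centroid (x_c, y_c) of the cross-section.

x_c = 128.87 in, y_c = 47.50 in

rectangular body: A = 220 × 95 = 20900.00, centroid at (110.00, 47.50).
semicircular end: A = ½π·47.5² = 3544.11, centroid at (240.16, 47.50).
ΣA = 24444.11 in², ΣAx_c = 3150151.94 in³, ΣAy_c = 1161095.19 in³.
x_c = 3150151.94/24444.11 = 128.87 in; y_c = 1161095.19/24444.11 = 47.50 in.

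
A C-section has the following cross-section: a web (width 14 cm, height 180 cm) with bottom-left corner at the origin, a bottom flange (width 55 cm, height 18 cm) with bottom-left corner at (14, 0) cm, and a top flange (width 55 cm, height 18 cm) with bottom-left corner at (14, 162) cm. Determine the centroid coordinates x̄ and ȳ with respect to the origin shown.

x̄ = 22.18 cm, ȳ = 90.00 cm

web: A = 14 × 180 = 2520.00, centroid at (7.00, 90.00).
bottom flange: A = 55 × 18 = 990.00, centroid at (41.50, 9.00).
top flange: A = 55 × 18 = 990.00, centroid at (41.50, 171.00).
ΣA = 4500.00 cm², ΣAx̄ = 99810.00 cm³, ΣAȳ = 405000.00 cm³.
x̄ = 99810.00/4500.00 = 22.18 cm; ȳ = 405000.00/4500.00 = 90.00 cm.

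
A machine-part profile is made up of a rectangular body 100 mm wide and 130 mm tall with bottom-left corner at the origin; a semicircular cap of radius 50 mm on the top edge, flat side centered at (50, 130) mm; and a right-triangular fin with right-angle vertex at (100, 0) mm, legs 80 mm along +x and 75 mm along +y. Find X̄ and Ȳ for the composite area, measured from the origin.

rectangular body: A = 100 × 130 = 13000.00, centroid at (50.00, 65.00).
semicircular top: A = ½π·50² = 3926.99, centroid at (50.00, 151.22).
triangular fin: A = ½·80·75 = 3000.00, centroid at (126.67, 25.00).
ΣA = 19926.99 mm², ΣAX̄ = 1226349.54 mm³, ΣAȲ = 1513842.14 mm³.
X̄ = 1226349.54/19926.99 = 61.54 mm; Ȳ = 1513842.14/19926.99 = 75.97 mm.

X̄ = 61.54 mm, Ȳ = 75.97 mm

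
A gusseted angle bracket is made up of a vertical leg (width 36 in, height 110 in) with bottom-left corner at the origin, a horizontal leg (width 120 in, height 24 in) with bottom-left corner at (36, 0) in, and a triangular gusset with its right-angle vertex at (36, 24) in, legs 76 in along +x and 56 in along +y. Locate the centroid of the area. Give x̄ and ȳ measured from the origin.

x̄ = 53.33 in, ȳ = 38.26 in

vertical leg: A = 36 × 110 = 3960.00, centroid at (18.00, 55.00).
horizontal leg: A = 120 × 24 = 2880.00, centroid at (96.00, 12.00).
gusset: A = ½·76·56 = 2128.00, centroid at (61.33, 42.67).
ΣA = 8968.00 in², ΣAx̄ = 478277.33 in³, ΣAȳ = 343154.67 in³.
x̄ = 478277.33/8968.00 = 53.33 in; ȳ = 343154.67/8968.00 = 38.26 in.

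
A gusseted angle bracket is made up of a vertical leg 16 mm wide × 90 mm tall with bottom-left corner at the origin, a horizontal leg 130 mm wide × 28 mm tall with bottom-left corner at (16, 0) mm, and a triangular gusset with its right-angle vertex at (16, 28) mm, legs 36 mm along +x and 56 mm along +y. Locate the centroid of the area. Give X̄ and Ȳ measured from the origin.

vertical leg: A = 16 × 90 = 1440.00, centroid at (8.00, 45.00).
horizontal leg: A = 130 × 28 = 3640.00, centroid at (81.00, 14.00).
gusset: A = ½·36·56 = 1008.00, centroid at (28.00, 46.67).
ΣA = 6088.00 mm²
ΣAX̄ = (1440.00)(8.00) + (3640.00)(81.00) + (1008.00)(28.00) = 334584.00 mm³
ΣAȲ = (1440.00)(45.00) + (3640.00)(14.00) + (1008.00)(46.67) = 162800.00 mm³
X̄ = 334584.00 / 6088.00 = 54.96 mm
Ȳ = 162800.00 / 6088.00 = 26.74 mm

X̄ = 54.96 mm, Ȳ = 26.74 mm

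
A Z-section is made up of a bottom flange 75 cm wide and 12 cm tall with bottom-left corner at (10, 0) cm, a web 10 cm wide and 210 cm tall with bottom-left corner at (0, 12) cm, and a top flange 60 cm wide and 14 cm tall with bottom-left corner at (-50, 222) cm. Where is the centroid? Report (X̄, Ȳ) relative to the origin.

X̄ = 9.49 cm, Ȳ = 115.48 cm

Part | A | x̄ᵢ | ȳᵢ | A·x̄ᵢ | A·ȳᵢ
bottom flange | 900.00 | 47.50 | 6.00 | 42750.00 | 5400.00
web | 2100.00 | 5.00 | 117.00 | 10500.00 | 245700.00
top flange | 840.00 | -20.00 | 229.00 | -16800.00 | 192360.00
Σ | 3840.00 |  |  | 36450.00 | 443460.00
X̄ = 36450.00 / 3840.00 = 9.49 cm
Ȳ = 443460.00 / 3840.00 = 115.48 cm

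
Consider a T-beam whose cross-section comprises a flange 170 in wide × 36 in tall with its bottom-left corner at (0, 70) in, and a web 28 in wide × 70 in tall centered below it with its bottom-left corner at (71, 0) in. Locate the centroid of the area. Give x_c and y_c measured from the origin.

web: A = 28 × 70 = 1960.00, centroid at (85.00, 35.00).
flange: A = 170 × 36 = 6120.00, centroid at (85.00, 88.00).
ΣA = 8080.00 in², ΣAx_c = 686800.00 in³, ΣAy_c = 607160.00 in³.
x_c = 686800.00/8080.00 = 85.00 in; y_c = 607160.00/8080.00 = 75.14 in.

x_c = 85.00 in, y_c = 75.14 in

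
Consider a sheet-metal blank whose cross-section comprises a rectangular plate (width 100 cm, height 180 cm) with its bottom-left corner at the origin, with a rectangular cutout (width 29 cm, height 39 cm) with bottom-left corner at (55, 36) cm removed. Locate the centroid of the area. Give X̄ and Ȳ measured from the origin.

X̄ = 48.69 cm, Ȳ = 92.31 cm

plate: A = 100 × 180 = 18000.00, centroid at (50.00, 90.00).
hole: A = −(29 × 39) = -1131.00, centroid at (69.50, 55.50).
ΣA = 16869.00 cm², ΣAX̄ = 821395.50 cm³, ΣAȲ = 1557229.50 cm³.
X̄ = 821395.50/16869.00 = 48.69 cm; Ȳ = 1557229.50/16869.00 = 92.31 cm.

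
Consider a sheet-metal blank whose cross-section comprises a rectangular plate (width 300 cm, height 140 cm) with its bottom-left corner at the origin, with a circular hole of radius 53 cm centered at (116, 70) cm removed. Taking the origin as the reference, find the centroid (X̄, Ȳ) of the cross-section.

plate: A = 300 × 140 = 42000.00, centroid at (150.00, 70.00).
hole: A = −π·53² = -8824.73, centroid at (116.00, 70.00).
ΣA = 33175.27 cm², ΣAX̄ = 5276330.88 cm³, ΣAȲ = 2322268.64 cm³.
X̄ = 5276330.88/33175.27 = 159.04 cm; Ȳ = 2322268.64/33175.27 = 70.00 cm.

X̄ = 159.04 cm, Ȳ = 70.00 cm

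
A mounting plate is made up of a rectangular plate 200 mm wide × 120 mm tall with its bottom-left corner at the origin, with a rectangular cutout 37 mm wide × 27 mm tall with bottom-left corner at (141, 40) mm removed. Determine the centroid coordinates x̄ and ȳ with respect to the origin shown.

Part | A | x̄ᵢ | ȳᵢ | A·x̄ᵢ | A·ȳᵢ
plate | 24000.00 | 100.00 | 60.00 | 2400000.00 | 1440000.00
hole | -999.00 | 159.50 | 53.50 | -159340.50 | -53446.50
Σ | 23001.00 |  |  | 2240659.50 | 1386553.50
x̄ = 2240659.50 / 23001.00 = 97.42 mm
ȳ = 1386553.50 / 23001.00 = 60.28 mm

x̄ = 97.42 mm, ȳ = 60.28 mm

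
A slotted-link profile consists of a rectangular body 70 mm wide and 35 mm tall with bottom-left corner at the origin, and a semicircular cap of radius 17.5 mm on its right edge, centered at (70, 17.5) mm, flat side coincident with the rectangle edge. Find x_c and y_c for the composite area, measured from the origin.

Part | A | x̄ᵢ | ȳᵢ | A·x̄ᵢ | A·ȳᵢ
rectangular body | 2450.00 | 35.00 | 17.50 | 85750.00 | 42875.00
semicircular end | 481.06 | 77.43 | 17.50 | 37246.86 | 8418.49
Σ | 2931.06 |  |  | 122996.86 | 51293.49
x_c = 122996.86 / 2931.06 = 41.96 mm
y_c = 51293.49 / 2931.06 = 17.50 mm

x_c = 41.96 mm, y_c = 17.50 mm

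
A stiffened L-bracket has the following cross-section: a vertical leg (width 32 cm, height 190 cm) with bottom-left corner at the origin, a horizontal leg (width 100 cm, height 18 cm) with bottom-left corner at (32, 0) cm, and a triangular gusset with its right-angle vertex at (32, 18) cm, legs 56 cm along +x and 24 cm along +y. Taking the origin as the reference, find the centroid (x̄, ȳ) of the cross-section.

x̄ = 32.62 cm, ȳ = 71.48 cm

vertical leg: A = 32 × 190 = 6080.00, centroid at (16.00, 95.00).
horizontal leg: A = 100 × 18 = 1800.00, centroid at (82.00, 9.00).
gusset: A = ½·56·24 = 672.00, centroid at (50.67, 26.00).
ΣA = 8552.00 cm²
ΣAx̄ = (6080.00)(16.00) + (1800.00)(82.00) + (672.00)(50.67) = 278928.00 cm³
ΣAȳ = (6080.00)(95.00) + (1800.00)(9.00) + (672.00)(26.00) = 611272.00 cm³
x̄ = 278928.00 / 8552.00 = 32.62 cm
ȳ = 611272.00 / 8552.00 = 71.48 cm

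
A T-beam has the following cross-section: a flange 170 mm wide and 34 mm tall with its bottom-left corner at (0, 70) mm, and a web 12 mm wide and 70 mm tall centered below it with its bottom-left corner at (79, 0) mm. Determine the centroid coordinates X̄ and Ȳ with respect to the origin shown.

X̄ = 85.00 mm, Ȳ = 80.40 mm

web: A = 12 × 70 = 840.00, centroid at (85.00, 35.00).
flange: A = 170 × 34 = 5780.00, centroid at (85.00, 87.00).
ΣA = 6620.00 mm²
ΣAX̄ = (840.00)(85.00) + (5780.00)(85.00) = 562700.00 mm³
ΣAȲ = (840.00)(35.00) + (5780.00)(87.00) = 532260.00 mm³
X̄ = 562700.00 / 6620.00 = 85.00 mm
Ȳ = 532260.00 / 6620.00 = 80.40 mm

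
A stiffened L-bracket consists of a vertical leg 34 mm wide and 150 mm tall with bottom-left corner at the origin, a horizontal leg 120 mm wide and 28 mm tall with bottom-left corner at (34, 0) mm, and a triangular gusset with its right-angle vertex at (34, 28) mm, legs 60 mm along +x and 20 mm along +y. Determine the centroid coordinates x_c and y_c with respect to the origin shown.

vertical leg: A = 34 × 150 = 5100.00, centroid at (17.00, 75.00).
horizontal leg: A = 120 × 28 = 3360.00, centroid at (94.00, 14.00).
gusset: A = ½·60·20 = 600.00, centroid at (54.00, 34.67).
ΣA = 9060.00 mm², ΣAx_c = 434940.00 mm³, ΣAy_c = 450340.00 mm³.
x_c = 434940.00/9060.00 = 48.01 mm; y_c = 450340.00/9060.00 = 49.71 mm.

x_c = 48.01 mm, y_c = 49.71 mm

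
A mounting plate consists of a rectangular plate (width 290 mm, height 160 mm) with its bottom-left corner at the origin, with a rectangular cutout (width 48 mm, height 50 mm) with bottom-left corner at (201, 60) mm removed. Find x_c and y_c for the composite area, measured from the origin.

Part | A | x̄ᵢ | ȳᵢ | A·x̄ᵢ | A·ȳᵢ
plate | 46400.00 | 145.00 | 80.00 | 6728000.00 | 3712000.00
hole | -2400.00 | 225.00 | 85.00 | -540000.00 | -204000.00
Σ | 44000.00 |  |  | 6188000.00 | 3508000.00
x_c = 6188000.00 / 44000.00 = 140.64 mm
y_c = 3508000.00 / 44000.00 = 79.73 mm

x_c = 140.64 mm, y_c = 79.73 mm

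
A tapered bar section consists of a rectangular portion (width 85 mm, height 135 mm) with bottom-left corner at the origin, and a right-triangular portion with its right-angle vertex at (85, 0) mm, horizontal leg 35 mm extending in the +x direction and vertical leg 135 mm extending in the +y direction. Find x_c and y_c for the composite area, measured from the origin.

Part | A | x̄ᵢ | ȳᵢ | A·x̄ᵢ | A·ȳᵢ
rectangular portion | 11475.00 | 42.50 | 67.50 | 487687.50 | 774562.50
triangular portion | 2362.50 | 96.67 | 45.00 | 228375.00 | 106312.50
Σ | 13837.50 |  |  | 716062.50 | 880875.00
x_c = 716062.50 / 13837.50 = 51.75 mm
y_c = 880875.00 / 13837.50 = 63.66 mm

x_c = 51.75 mm, y_c = 63.66 mm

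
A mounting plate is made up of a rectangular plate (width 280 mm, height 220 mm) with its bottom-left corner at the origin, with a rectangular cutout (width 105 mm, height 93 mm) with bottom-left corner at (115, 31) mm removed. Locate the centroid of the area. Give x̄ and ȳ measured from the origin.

x̄ = 134.82 mm, ȳ = 116.12 mm

Part | A | x̄ᵢ | ȳᵢ | A·x̄ᵢ | A·ȳᵢ
plate | 61600.00 | 140.00 | 110.00 | 8624000.00 | 6776000.00
hole | -9765.00 | 167.50 | 77.50 | -1635637.50 | -756787.50
Σ | 51835.00 |  |  | 6988362.50 | 6019212.50
x̄ = 6988362.50 / 51835.00 = 134.82 mm
ȳ = 6019212.50 / 51835.00 = 116.12 mm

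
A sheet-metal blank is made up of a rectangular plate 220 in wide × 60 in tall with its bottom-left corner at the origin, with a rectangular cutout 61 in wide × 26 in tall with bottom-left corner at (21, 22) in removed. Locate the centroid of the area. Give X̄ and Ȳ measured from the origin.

X̄ = 117.99 in, Ȳ = 29.32 in

plate: A = 220 × 60 = 13200.00, centroid at (110.00, 30.00).
hole: A = −(61 × 26) = -1586.00, centroid at (51.50, 35.00).
ΣA = 11614.00 in²
ΣAX̄ = (13200.00)(110.00) + (-1586.00)(51.50) = 1370321.00 in³
ΣAȲ = (13200.00)(30.00) + (-1586.00)(35.00) = 340490.00 in³
X̄ = 1370321.00 / 11614.00 = 117.99 in
Ȳ = 340490.00 / 11614.00 = 29.32 in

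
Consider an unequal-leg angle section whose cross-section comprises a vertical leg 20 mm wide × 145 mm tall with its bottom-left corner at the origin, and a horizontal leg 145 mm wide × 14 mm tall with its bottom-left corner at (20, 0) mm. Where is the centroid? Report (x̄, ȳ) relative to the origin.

vertical leg: A = 20 × 145 = 2900.00, centroid at (10.00, 72.50).
horizontal leg: A = 145 × 14 = 2030.00, centroid at (92.50, 7.00).
ΣA = 4930.00 mm², ΣAx̄ = 216775.00 mm³, ΣAȳ = 224460.00 mm³.
x̄ = 216775.00/4930.00 = 43.97 mm; ȳ = 224460.00/4930.00 = 45.53 mm.

x̄ = 43.97 mm, ȳ = 45.53 mm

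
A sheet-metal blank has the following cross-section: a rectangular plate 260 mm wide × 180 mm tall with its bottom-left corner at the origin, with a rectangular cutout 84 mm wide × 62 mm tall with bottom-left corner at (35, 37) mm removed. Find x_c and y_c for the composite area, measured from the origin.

Part | A | x̄ᵢ | ȳᵢ | A·x̄ᵢ | A·ȳᵢ
plate | 46800.00 | 130.00 | 90.00 | 6084000.00 | 4212000.00
hole | -5208.00 | 77.00 | 68.00 | -401016.00 | -354144.00
Σ | 41592.00 |  |  | 5682984.00 | 3857856.00
x_c = 5682984.00 / 41592.00 = 136.64 mm
y_c = 3857856.00 / 41592.00 = 92.75 mm

x_c = 136.64 mm, y_c = 92.75 mm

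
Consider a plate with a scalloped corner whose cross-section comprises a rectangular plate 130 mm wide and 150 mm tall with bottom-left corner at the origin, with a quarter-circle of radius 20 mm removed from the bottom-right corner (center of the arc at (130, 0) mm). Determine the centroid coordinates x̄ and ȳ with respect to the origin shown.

x̄ = 64.07 mm, ȳ = 76.09 mm

Part | A | x̄ᵢ | ȳᵢ | A·x̄ᵢ | A·ȳᵢ
plate | 19500.00 | 65.00 | 75.00 | 1267500.00 | 1462500.00
removed quarter-circle | -314.16 | 121.51 | 8.49 | -38174.04 | -2666.67
Σ | 19185.84 |  |  | 1229325.96 | 1459833.33
x̄ = 1229325.96 / 19185.84 = 64.07 mm
ȳ = 1459833.33 / 19185.84 = 76.09 mm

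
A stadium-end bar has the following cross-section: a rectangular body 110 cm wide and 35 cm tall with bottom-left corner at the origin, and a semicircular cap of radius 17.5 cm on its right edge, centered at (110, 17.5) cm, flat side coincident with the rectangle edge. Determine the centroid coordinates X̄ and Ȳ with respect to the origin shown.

Part | A | x̄ᵢ | ȳᵢ | A·x̄ᵢ | A·ȳᵢ
rectangular body | 3850.00 | 55.00 | 17.50 | 211750.00 | 67375.00
semicircular end | 481.06 | 117.43 | 17.50 | 56489.12 | 8418.49
Σ | 4331.06 |  |  | 268239.12 | 75793.49
X̄ = 268239.12 / 4331.06 = 61.93 cm
Ȳ = 75793.49 / 4331.06 = 17.50 cm

X̄ = 61.93 cm, Ȳ = 17.50 cm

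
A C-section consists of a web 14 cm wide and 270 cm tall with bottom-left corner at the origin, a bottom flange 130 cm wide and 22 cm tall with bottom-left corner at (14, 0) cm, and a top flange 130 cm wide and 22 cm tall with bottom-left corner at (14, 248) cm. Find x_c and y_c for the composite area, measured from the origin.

Part | A | x̄ᵢ | ȳᵢ | A·x̄ᵢ | A·ȳᵢ
web | 3780.00 | 7.00 | 135.00 | 26460.00 | 510300.00
bottom flange | 2860.00 | 79.00 | 11.00 | 225940.00 | 31460.00
top flange | 2860.00 | 79.00 | 259.00 | 225940.00 | 740740.00
Σ | 9500.00 |  |  | 478340.00 | 1282500.00
x_c = 478340.00 / 9500.00 = 50.35 cm
y_c = 1282500.00 / 9500.00 = 135.00 cm

x_c = 50.35 cm, y_c = 135.00 cm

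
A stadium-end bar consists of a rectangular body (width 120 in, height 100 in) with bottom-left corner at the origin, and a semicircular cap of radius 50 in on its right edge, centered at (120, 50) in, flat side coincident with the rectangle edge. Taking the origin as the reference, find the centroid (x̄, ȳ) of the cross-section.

x̄ = 80.03 in, ȳ = 50.00 in

rectangular body: A = 120 × 100 = 12000.00, centroid at (60.00, 50.00).
semicircular end: A = ½π·50² = 3926.99, centroid at (141.22, 50.00).
ΣA = 15926.99 in², ΣAx̄ = 1274572.23 in³, ΣAȳ = 796349.54 in³.
x̄ = 1274572.23/15926.99 = 80.03 in; ȳ = 796349.54/15926.99 = 50.00 in.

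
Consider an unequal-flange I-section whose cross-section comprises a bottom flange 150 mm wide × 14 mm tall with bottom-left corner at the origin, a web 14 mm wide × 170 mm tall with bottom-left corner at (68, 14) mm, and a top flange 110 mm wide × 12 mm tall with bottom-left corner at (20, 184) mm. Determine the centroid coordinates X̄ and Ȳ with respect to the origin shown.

bottom flange: A = 150 × 14 = 2100.00, centroid at (75.00, 7.00).
web: A = 14 × 170 = 2380.00, centroid at (75.00, 99.00).
top flange: A = 110 × 12 = 1320.00, centroid at (75.00, 190.00).
ΣA = 5800.00 mm², ΣAX̄ = 435000.00 mm³, ΣAȲ = 501120.00 mm³.
X̄ = 435000.00/5800.00 = 75.00 mm; Ȳ = 501120.00/5800.00 = 86.40 mm.

X̄ = 75.00 mm, Ȳ = 86.40 mm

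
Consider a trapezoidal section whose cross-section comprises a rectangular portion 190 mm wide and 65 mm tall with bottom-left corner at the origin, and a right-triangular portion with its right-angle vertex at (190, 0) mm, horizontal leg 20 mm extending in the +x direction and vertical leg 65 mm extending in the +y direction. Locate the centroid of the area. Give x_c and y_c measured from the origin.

x_c = 100.08 mm, y_c = 31.96 mm

rectangular portion: A = 190 × 65 = 12350.00, centroid at (95.00, 32.50).
triangular portion: A = ½·20·65 = 650.00, centroid at (196.67, 21.67).
ΣA = 13000.00 mm²
ΣAx_c = (12350.00)(95.00) + (650.00)(196.67) = 1301083.33 mm³
ΣAy_c = (12350.00)(32.50) + (650.00)(21.67) = 415458.33 mm³
x_c = 1301083.33 / 13000.00 = 100.08 mm
y_c = 415458.33 / 13000.00 = 31.96 mm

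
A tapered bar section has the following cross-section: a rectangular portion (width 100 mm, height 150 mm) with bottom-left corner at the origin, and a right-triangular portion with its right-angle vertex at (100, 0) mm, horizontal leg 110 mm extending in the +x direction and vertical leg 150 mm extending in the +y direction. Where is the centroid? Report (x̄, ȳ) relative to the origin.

x̄ = 80.75 mm, ȳ = 66.13 mm

rectangular portion: A = 100 × 150 = 15000.00, centroid at (50.00, 75.00).
triangular portion: A = ½·110·150 = 8250.00, centroid at (136.67, 50.00).
ΣA = 23250.00 mm²
ΣAx̄ = (15000.00)(50.00) + (8250.00)(136.67) = 1877500.00 mm³
ΣAȳ = (15000.00)(75.00) + (8250.00)(50.00) = 1537500.00 mm³
x̄ = 1877500.00 / 23250.00 = 80.75 mm
ȳ = 1537500.00 / 23250.00 = 66.13 mm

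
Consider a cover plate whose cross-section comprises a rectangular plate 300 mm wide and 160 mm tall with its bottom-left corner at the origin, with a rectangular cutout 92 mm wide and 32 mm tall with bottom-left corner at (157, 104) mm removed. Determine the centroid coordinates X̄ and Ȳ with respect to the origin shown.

X̄ = 146.54 mm, Ȳ = 77.39 mm

plate: A = 300 × 160 = 48000.00, centroid at (150.00, 80.00).
hole: A = −(92 × 32) = -2944.00, centroid at (203.00, 120.00).
ΣA = 45056.00 mm², ΣAX̄ = 6602368.00 mm³, ΣAȲ = 3486720.00 mm³.
X̄ = 6602368.00/45056.00 = 146.54 mm; Ȳ = 3486720.00/45056.00 = 77.39 mm.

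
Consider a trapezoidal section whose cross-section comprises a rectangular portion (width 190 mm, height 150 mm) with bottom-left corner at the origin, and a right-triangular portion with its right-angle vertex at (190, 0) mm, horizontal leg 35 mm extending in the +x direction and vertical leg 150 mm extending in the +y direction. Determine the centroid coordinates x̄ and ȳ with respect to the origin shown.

x̄ = 104.00 mm, ȳ = 72.89 mm

rectangular portion: A = 190 × 150 = 28500.00, centroid at (95.00, 75.00).
triangular portion: A = ½·35·150 = 2625.00, centroid at (201.67, 50.00).
ΣA = 31125.00 mm²
ΣAx̄ = (28500.00)(95.00) + (2625.00)(201.67) = 3236875.00 mm³
ΣAȳ = (28500.00)(75.00) + (2625.00)(50.00) = 2268750.00 mm³
x̄ = 3236875.00 / 31125.00 = 104.00 mm
ȳ = 2268750.00 / 31125.00 = 72.89 mm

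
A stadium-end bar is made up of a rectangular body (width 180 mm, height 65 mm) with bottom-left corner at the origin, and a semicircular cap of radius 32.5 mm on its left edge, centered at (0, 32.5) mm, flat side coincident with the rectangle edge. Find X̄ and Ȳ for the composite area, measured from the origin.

Part | A | x̄ᵢ | ȳᵢ | A·x̄ᵢ | A·ȳᵢ
rectangular body | 11700.00 | 90.00 | 32.50 | 1053000.00 | 380250.00
semicircular end | 1659.15 | -13.79 | 32.50 | -22885.42 | 53922.49
Σ | 13359.15 |  |  | 1030114.58 | 434172.49
X̄ = 1030114.58 / 13359.15 = 77.11 mm
Ȳ = 434172.49 / 13359.15 = 32.50 mm

X̄ = 77.11 mm, Ȳ = 32.50 mm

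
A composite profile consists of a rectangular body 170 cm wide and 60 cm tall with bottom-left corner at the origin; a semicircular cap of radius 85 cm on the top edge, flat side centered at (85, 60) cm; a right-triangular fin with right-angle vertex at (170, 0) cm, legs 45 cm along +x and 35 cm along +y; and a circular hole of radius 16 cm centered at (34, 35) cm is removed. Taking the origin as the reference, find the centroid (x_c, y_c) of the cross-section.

Part | A | x̄ᵢ | ȳᵢ | A·x̄ᵢ | A·ȳᵢ
rectangular body | 10200.00 | 85.00 | 30.00 | 867000.00 | 306000.00
semicircular top | 11349.00 | 85.00 | 96.08 | 964665.29 | 1090356.87
triangular fin | 787.50 | 185.00 | 11.67 | 145687.50 | 9187.50
hole | -804.25 | 34.00 | 35.00 | -27344.42 | -28148.67
Σ | 21532.26 |  |  | 1950008.37 | 1377395.70
x_c = 1950008.37 / 21532.26 = 90.56 cm
y_c = 1377395.70 / 21532.26 = 63.97 cm

x_c = 90.56 cm, y_c = 63.97 cm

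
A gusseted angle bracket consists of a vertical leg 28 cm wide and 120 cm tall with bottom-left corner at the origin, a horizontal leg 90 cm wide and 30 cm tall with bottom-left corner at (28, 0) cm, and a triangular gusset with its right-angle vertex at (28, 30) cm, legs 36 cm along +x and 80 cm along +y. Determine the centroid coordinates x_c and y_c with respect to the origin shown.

vertical leg: A = 28 × 120 = 3360.00, centroid at (14.00, 60.00).
horizontal leg: A = 90 × 30 = 2700.00, centroid at (73.00, 15.00).
gusset: A = ½·36·80 = 1440.00, centroid at (40.00, 56.67).
ΣA = 7500.00 cm², ΣAx_c = 301740.00 cm³, ΣAy_c = 323700.00 cm³.
x_c = 301740.00/7500.00 = 40.23 cm; y_c = 323700.00/7500.00 = 43.16 cm.

x_c = 40.23 cm, y_c = 43.16 cm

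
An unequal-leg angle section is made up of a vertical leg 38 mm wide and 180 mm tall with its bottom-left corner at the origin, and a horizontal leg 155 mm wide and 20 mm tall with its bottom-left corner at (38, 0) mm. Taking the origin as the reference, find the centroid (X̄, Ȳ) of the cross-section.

vertical leg: A = 38 × 180 = 6840.00, centroid at (19.00, 90.00).
horizontal leg: A = 155 × 20 = 3100.00, centroid at (115.50, 10.00).
ΣA = 9940.00 mm²
ΣAX̄ = (6840.00)(19.00) + (3100.00)(115.50) = 488010.00 mm³
ΣAȲ = (6840.00)(90.00) + (3100.00)(10.00) = 646600.00 mm³
X̄ = 488010.00 / 9940.00 = 49.10 mm
Ȳ = 646600.00 / 9940.00 = 65.05 mm

X̄ = 49.10 mm, Ȳ = 65.05 mm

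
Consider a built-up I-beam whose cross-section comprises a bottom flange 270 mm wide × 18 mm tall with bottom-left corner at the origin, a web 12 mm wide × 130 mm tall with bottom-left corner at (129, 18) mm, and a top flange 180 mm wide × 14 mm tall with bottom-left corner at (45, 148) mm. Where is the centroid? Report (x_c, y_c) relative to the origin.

x_c = 135.00 mm, y_c = 63.07 mm

bottom flange: A = 270 × 18 = 4860.00, centroid at (135.00, 9.00).
web: A = 12 × 130 = 1560.00, centroid at (135.00, 83.00).
top flange: A = 180 × 14 = 2520.00, centroid at (135.00, 155.00).
ΣA = 8940.00 mm²
ΣAx_c = (4860.00)(135.00) + (1560.00)(135.00) + (2520.00)(135.00) = 1206900.00 mm³
ΣAy_c = (4860.00)(9.00) + (1560.00)(83.00) + (2520.00)(155.00) = 563820.00 mm³
x_c = 1206900.00 / 8940.00 = 135.00 mm
y_c = 563820.00 / 8940.00 = 63.07 mm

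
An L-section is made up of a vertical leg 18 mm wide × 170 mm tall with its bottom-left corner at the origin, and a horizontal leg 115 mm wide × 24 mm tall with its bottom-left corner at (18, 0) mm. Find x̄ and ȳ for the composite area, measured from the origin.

x̄ = 40.54 mm, ȳ = 50.38 mm

vertical leg: A = 18 × 170 = 3060.00, centroid at (9.00, 85.00).
horizontal leg: A = 115 × 24 = 2760.00, centroid at (75.50, 12.00).
ΣA = 5820.00 mm², ΣAx̄ = 235920.00 mm³, ΣAȳ = 293220.00 mm³.
x̄ = 235920.00/5820.00 = 40.54 mm; ȳ = 293220.00/5820.00 = 50.38 mm.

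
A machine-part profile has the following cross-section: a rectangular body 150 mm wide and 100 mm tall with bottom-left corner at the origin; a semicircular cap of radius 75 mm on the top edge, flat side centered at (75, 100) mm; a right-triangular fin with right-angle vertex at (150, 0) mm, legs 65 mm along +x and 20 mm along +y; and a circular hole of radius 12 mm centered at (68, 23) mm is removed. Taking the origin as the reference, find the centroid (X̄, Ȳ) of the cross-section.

rectangular body: A = 150 × 100 = 15000.00, centroid at (75.00, 50.00).
semicircular top: A = ½π·75² = 8835.73, centroid at (75.00, 131.83).
triangular fin: A = ½·65·20 = 650.00, centroid at (171.67, 6.67).
hole: A = −π·12² = -452.39, centroid at (68.00, 23.00).
ΣA = 24033.34 mm²
ΣAX̄ = (15000.00)(75.00) + (8835.73)(75.00) + (650.00)(171.67) + (-452.39)(68.00) = 1868500.56 mm³
ΣAȲ = (15000.00)(50.00) + (8835.73)(131.83) + (650.00)(6.67) + (-452.39)(23.00) = 1908751.31 mm³
X̄ = 1868500.56 / 24033.34 = 77.75 mm
Ȳ = 1908751.31 / 24033.34 = 79.42 mm

X̄ = 77.75 mm, Ȳ = 79.42 mm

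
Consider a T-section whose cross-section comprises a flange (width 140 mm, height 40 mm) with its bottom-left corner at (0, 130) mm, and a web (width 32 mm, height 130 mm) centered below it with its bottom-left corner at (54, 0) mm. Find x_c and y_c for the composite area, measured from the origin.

x_c = 70.00 mm, y_c = 113.77 mm

web: A = 32 × 130 = 4160.00, centroid at (70.00, 65.00).
flange: A = 140 × 40 = 5600.00, centroid at (70.00, 150.00).
ΣA = 9760.00 mm², ΣAx_c = 683200.00 mm³, ΣAy_c = 1110400.00 mm³.
x_c = 683200.00/9760.00 = 70.00 mm; y_c = 1110400.00/9760.00 = 113.77 mm.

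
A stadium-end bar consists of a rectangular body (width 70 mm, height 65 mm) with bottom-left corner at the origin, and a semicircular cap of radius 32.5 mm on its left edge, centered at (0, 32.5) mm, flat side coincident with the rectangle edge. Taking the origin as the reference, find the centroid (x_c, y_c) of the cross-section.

Part | A | x̄ᵢ | ȳᵢ | A·x̄ᵢ | A·ȳᵢ
rectangular body | 4550.00 | 35.00 | 32.50 | 159250.00 | 147875.00
semicircular end | 1659.15 | -13.79 | 32.50 | -22885.42 | 53922.49
Σ | 6209.15 |  |  | 136364.58 | 201797.49
x_c = 136364.58 / 6209.15 = 21.96 mm
y_c = 201797.49 / 6209.15 = 32.50 mm

x_c = 21.96 mm, y_c = 32.50 mm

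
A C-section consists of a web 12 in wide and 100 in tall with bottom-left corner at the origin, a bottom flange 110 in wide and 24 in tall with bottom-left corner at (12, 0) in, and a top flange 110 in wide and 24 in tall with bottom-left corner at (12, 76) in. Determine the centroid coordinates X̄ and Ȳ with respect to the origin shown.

X̄ = 55.70 in, Ȳ = 50.00 in

web: A = 12 × 100 = 1200.00, centroid at (6.00, 50.00).
bottom flange: A = 110 × 24 = 2640.00, centroid at (67.00, 12.00).
top flange: A = 110 × 24 = 2640.00, centroid at (67.00, 88.00).
ΣA = 6480.00 in²
ΣAX̄ = (1200.00)(6.00) + (2640.00)(67.00) + (2640.00)(67.00) = 360960.00 in³
ΣAȲ = (1200.00)(50.00) + (2640.00)(12.00) + (2640.00)(88.00) = 324000.00 in³
X̄ = 360960.00 / 6480.00 = 55.70 in
Ȳ = 324000.00 / 6480.00 = 50.00 in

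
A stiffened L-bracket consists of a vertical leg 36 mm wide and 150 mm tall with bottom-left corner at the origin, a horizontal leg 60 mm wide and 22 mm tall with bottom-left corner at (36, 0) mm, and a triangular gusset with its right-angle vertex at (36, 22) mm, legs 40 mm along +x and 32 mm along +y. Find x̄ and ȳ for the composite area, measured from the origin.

vertical leg: A = 36 × 150 = 5400.00, centroid at (18.00, 75.00).
horizontal leg: A = 60 × 22 = 1320.00, centroid at (66.00, 11.00).
gusset: A = ½·40·32 = 640.00, centroid at (49.33, 32.67).
ΣA = 7360.00 mm², ΣAx̄ = 215893.33 mm³, ΣAȳ = 440426.67 mm³.
x̄ = 215893.33/7360.00 = 29.33 mm; ȳ = 440426.67/7360.00 = 59.84 mm.

x̄ = 29.33 mm, ȳ = 59.84 mm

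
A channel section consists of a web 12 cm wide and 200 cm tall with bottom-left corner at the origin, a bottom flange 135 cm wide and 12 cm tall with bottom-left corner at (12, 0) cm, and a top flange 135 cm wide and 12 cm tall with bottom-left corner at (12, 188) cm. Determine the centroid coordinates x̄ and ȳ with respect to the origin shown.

Part | A | x̄ᵢ | ȳᵢ | A·x̄ᵢ | A·ȳᵢ
web | 2400.00 | 6.00 | 100.00 | 14400.00 | 240000.00
bottom flange | 1620.00 | 79.50 | 6.00 | 128790.00 | 9720.00
top flange | 1620.00 | 79.50 | 194.00 | 128790.00 | 314280.00
Σ | 5640.00 |  |  | 271980.00 | 564000.00
x̄ = 271980.00 / 5640.00 = 48.22 cm
ȳ = 564000.00 / 5640.00 = 100.00 cm

x̄ = 48.22 cm, ȳ = 100.00 cm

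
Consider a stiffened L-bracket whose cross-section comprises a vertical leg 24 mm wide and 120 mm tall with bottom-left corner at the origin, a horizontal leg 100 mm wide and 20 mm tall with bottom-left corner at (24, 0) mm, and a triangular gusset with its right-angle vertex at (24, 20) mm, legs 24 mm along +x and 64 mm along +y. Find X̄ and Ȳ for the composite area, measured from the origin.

X̄ = 36.67 mm, Ȳ = 39.76 mm

vertical leg: A = 24 × 120 = 2880.00, centroid at (12.00, 60.00).
horizontal leg: A = 100 × 20 = 2000.00, centroid at (74.00, 10.00).
gusset: A = ½·24·64 = 768.00, centroid at (32.00, 41.33).
ΣA = 5648.00 mm²
ΣAX̄ = (2880.00)(12.00) + (2000.00)(74.00) + (768.00)(32.00) = 207136.00 mm³
ΣAȲ = (2880.00)(60.00) + (2000.00)(10.00) + (768.00)(41.33) = 224544.00 mm³
X̄ = 207136.00 / 5648.00 = 36.67 mm
Ȳ = 224544.00 / 5648.00 = 39.76 mm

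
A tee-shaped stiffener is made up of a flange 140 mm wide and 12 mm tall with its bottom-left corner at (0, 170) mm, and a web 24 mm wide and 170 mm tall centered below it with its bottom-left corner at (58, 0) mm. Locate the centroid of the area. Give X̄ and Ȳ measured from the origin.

web: A = 24 × 170 = 4080.00, centroid at (70.00, 85.00).
flange: A = 140 × 12 = 1680.00, centroid at (70.00, 176.00).
ΣA = 5760.00 mm²
ΣAX̄ = (4080.00)(70.00) + (1680.00)(70.00) = 403200.00 mm³
ΣAȲ = (4080.00)(85.00) + (1680.00)(176.00) = 642480.00 mm³
X̄ = 403200.00 / 5760.00 = 70.00 mm
Ȳ = 642480.00 / 5760.00 = 111.54 mm

X̄ = 70.00 mm, Ȳ = 111.54 mm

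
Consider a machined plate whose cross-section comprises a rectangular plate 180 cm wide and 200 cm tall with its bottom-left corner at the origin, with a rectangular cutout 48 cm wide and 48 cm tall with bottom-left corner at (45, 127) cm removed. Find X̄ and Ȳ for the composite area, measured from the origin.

X̄ = 91.44 cm, Ȳ = 96.51 cm

Part | A | x̄ᵢ | ȳᵢ | A·x̄ᵢ | A·ȳᵢ
plate | 36000.00 | 90.00 | 100.00 | 3240000.00 | 3600000.00
hole | -2304.00 | 69.00 | 151.00 | -158976.00 | -347904.00
Σ | 33696.00 |  |  | 3081024.00 | 3252096.00
X̄ = 3081024.00 / 33696.00 = 91.44 cm
Ȳ = 3252096.00 / 33696.00 = 96.51 cm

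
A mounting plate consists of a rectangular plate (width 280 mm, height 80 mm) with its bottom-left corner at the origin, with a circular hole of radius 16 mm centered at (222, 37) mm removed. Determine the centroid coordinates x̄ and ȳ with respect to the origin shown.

x̄ = 136.95 mm, ȳ = 40.11 mm

Part | A | x̄ᵢ | ȳᵢ | A·x̄ᵢ | A·ȳᵢ
plate | 22400.00 | 140.00 | 40.00 | 3136000.00 | 896000.00
hole | -804.25 | 222.00 | 37.00 | -178542.99 | -29757.17
Σ | 21595.75 |  |  | 2957457.01 | 866242.83
x̄ = 2957457.01 / 21595.75 = 136.95 mm
ȳ = 866242.83 / 21595.75 = 40.11 mm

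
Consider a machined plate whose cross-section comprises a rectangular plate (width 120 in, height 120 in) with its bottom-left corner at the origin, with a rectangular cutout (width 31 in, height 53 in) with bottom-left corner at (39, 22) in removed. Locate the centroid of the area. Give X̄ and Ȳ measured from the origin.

plate: A = 120 × 120 = 14400.00, centroid at (60.00, 60.00).
hole: A = −(31 × 53) = -1643.00, centroid at (54.50, 48.50).
ΣA = 12757.00 in², ΣAX̄ = 774456.50 in³, ΣAȲ = 784314.50 in³.
X̄ = 774456.50/12757.00 = 60.71 in; Ȳ = 784314.50/12757.00 = 61.48 in.

X̄ = 60.71 in, Ȳ = 61.48 in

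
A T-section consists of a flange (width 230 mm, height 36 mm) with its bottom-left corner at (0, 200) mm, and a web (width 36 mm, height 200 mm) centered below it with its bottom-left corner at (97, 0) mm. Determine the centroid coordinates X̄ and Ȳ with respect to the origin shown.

web: A = 36 × 200 = 7200.00, centroid at (115.00, 100.00).
flange: A = 230 × 36 = 8280.00, centroid at (115.00, 218.00).
ΣA = 15480.00 mm²
ΣAX̄ = (7200.00)(115.00) + (8280.00)(115.00) = 1780200.00 mm³
ΣAȲ = (7200.00)(100.00) + (8280.00)(218.00) = 2525040.00 mm³
X̄ = 1780200.00 / 15480.00 = 115.00 mm
Ȳ = 2525040.00 / 15480.00 = 163.12 mm

X̄ = 115.00 mm, Ȳ = 163.12 mm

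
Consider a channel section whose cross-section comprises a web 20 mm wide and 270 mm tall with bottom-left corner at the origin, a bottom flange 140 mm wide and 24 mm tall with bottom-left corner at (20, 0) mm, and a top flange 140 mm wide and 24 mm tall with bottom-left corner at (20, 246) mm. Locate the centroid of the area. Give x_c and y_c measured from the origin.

web: A = 20 × 270 = 5400.00, centroid at (10.00, 135.00).
bottom flange: A = 140 × 24 = 3360.00, centroid at (90.00, 12.00).
top flange: A = 140 × 24 = 3360.00, centroid at (90.00, 258.00).
ΣA = 12120.00 mm²
ΣAx_c = (5400.00)(10.00) + (3360.00)(90.00) + (3360.00)(90.00) = 658800.00 mm³
ΣAy_c = (5400.00)(135.00) + (3360.00)(12.00) + (3360.00)(258.00) = 1636200.00 mm³
x_c = 658800.00 / 12120.00 = 54.36 mm
y_c = 1636200.00 / 12120.00 = 135.00 mm

x_c = 54.36 mm, y_c = 135.00 mm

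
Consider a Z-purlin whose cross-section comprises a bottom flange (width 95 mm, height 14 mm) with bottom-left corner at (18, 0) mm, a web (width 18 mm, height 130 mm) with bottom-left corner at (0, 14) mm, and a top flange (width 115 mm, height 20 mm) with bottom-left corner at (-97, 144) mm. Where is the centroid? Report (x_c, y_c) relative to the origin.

Part | A | x̄ᵢ | ȳᵢ | A·x̄ᵢ | A·ȳᵢ
bottom flange | 1330.00 | 65.50 | 7.00 | 87115.00 | 9310.00
web | 2340.00 | 9.00 | 79.00 | 21060.00 | 184860.00
top flange | 2300.00 | -39.50 | 154.00 | -90850.00 | 354200.00
Σ | 5970.00 |  |  | 17325.00 | 548370.00
x_c = 17325.00 / 5970.00 = 2.90 mm
y_c = 548370.00 / 5970.00 = 91.85 mm

x_c = 2.90 mm, y_c = 91.85 mm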